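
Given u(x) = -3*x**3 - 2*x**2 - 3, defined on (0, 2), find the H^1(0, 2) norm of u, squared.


||u||_{H^1}^2 = 27074/21

The H^1 norm (squared) on an interval (0, L) is
  ||u||_{H^1}^2 = ∫_0^L u(x)^2 dx + ∫_0^L u'(x)^2 dx.
Compute u'(x) = -9*x**2 - 4*x.
Then u(x)^2 = 9*x**6 + 12*x**5 + 4*x**4 + 18*x**3 + 12*x**2 + 9 and u'(x)^2 = 81*x**4 + 72*x**3 + 16*x**2.
Integrate each monomial from 0 to 2 using ∫_0^2 c·x^n dx = c·2^(n+1)/(n+1):
  ∫_0^2 u(x)^2 dx = ∫_0^2 (9*x^6 + 12*x^5 + 4*x^4 + 18*x^3 + 12*x^2 + 9) dx. Term by term:
    ∫_0^2 9*x^6 dx = 1152/7;  ∫_0^2 12*x^5 dx = 128;  ∫_0^2 4*x^4 dx = 128/5;
    ∫_0^2 18*x^3 dx = 72;  ∫_0^2 12*x^2 dx = 32;  ∫_0^2 9 dx = 18.
  Sum: 1152/7 + 128 + 128/5 + 72 + 32 + 18 = 15406/35.
  ∫_0^2 u'(x)^2 dx = ∫_0^2 (81*x^4 + 72*x^3 + 16*x^2) dx. Term by term:
    ∫_0^2 81*x^4 dx = 2592/5;  ∫_0^2 72*x^3 dx = 288;  ∫_0^2 16*x^2 dx = 128/3.
  Sum: 2592/5 + 288 + 128/3 = 12736/15.
Adding: ||u||_{H^1}^2 = 15406/35 + 12736/15 = 27074/21.


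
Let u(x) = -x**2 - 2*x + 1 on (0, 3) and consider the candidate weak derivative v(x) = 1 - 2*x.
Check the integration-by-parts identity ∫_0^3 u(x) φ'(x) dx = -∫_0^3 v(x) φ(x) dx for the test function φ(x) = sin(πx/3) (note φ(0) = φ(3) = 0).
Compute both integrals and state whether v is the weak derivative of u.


LHS = 30/π, RHS = 12/π. No, v is not the weak derivative of u.

u(x) = -x**2 - 2*x + 1, classical derivative u'(x) = -2*x - 2.
φ(x) = sin(πx/3), so φ'(x) = π*cos(π*x/3)/3.
Note φ(0) = φ(3) = 0, so the boundary term u·φ vanishes.
LHS = ∫_0^3 u(x) φ'(x) dx = ∫_0^3 (-π*x^2*cos(π*x/3)/3 - 2*π*x*cos(π*x/3)/3 + π*cos(π*x/3)/3) dx. Term by term:
  ∫_0^3 π*cos(π*x/3)/3 dx = 0;  ∫_0^3 -2*π*x*cos(π*x/3)/3 dx = 12/π;  ∫_0^3 -π*x^2*cos(π*x/3)/3 dx = 18/π.
Sum: 0 + 12/π + 18/π = 30/π.
So LHS = 30/π.
∫_0^3 v(x) φ(x) dx = ∫_0^3 (-2*x*sin(π*x/3) + sin(π*x/3)) dx. Term by term:
  ∫_0^3 -2*x*sin(π*x/3) dx = -18/π;  ∫_0^3 sin(π*x/3) dx = 6/π.
Sum: -18/π + 6/π = -12/π.
So RHS = -∫_0^3 v(x) φ(x) dx = 12/π.
LHS − RHS = 18/π ≠ 0, so the identity fails.
(For a valid weak derivative the identity must hold for EVERY test function, in particular this one. The failure shows v is NOT the weak derivative of u.)
Correct weak derivative would be u'(x) = -2*x - 2.


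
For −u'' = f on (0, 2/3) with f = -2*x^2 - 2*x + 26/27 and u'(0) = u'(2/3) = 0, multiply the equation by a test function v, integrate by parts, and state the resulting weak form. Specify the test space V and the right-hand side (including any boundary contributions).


V = H^1(0, 2/3) (no boundary constraint on v; u is determined up to an additive constant); weak form: ∫_0^2/3 u'v' dx = ∫_0^2/3 (-2*x^2 - 2*x + 26/27) v dx for all v ∈ V.

Multiply both sides by a test function v and integrate from 0 to 2/3:
  ∫_0^2/3 −u''(x) v(x) dx = ∫_0^2/3 f(x) v(x) dx.
Integrate the LHS by parts once:
  ∫_0^2/3 −u'' v dx = −[u'(x) v(x)]_0^2/3 + ∫_0^2/3 u'(x) v'(x) dx.
Thus ∫_0^2/3 u'(x) v'(x) dx = ∫_0^2/3 f(x) v(x) dx + [u'(x) v(x)]_0^2/3.
Choose V so that boundary terms are either known or forced to vanish.
u has homogeneous Neumann: u'(0) = u'(2/3) = 0. So [u' v]_0^2/3 = 0·v(2/3) − 0·v(0) = 0 for any v; take V = H^1(0, 2/3).
Weak formulation: find u (satisfying any essential BC) such that ∫_0^2/3 u'(x) v'(x) dx = ∫_0^2/3 f v dx for all v ∈ V (homogeneous Neumann, so boundary terms vanish).
Substituting f(x) = -2*x^2 - 2*x + 26/27, the right-hand side is ∫_0^2/3 (-2*x^2 - 2*x + 26/27) v dx.
Compatibility check (pure Neumann): taking v ≡ 1 ∈ V gives 0 = ∫_0^2/3 f dx + (0) − (0), i.e. ∫_0^2/3 f dx must equal u'(0) − u'(2/3) = 0. Indeed ∫_0^2/3 (-2*x^2 - 2*x + 26/27) dx = 0, so the data are compatible. The solution is then unique only up to an additive constant (fix it e.g. by requiring ∫_0^2/3 u dx = 0).


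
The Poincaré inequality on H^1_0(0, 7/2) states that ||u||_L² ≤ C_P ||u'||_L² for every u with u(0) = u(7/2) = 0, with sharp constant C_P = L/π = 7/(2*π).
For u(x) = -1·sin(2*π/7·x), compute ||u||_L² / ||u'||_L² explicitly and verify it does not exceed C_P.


||u||_L² / ||u'||_L² = 7/(2*π) = C_P.

u(x) = -1·sin(2*π/7·x), so u'(x) = -2*π*cos(2*π*x/7)/7.
Writing u(x) = A·sin(kπx/L) with A = -1 and k = 1, use ∫_0^L sin²(kπx/L) dx = L/2 and ∫_0^L cos²(kπx/L) dx = L/2.
u² = 1·sin²(2*π/7·x) and (u')² = 4*π^2/49·cos²(2*π/7·x), and each of sin², cos² integrates to L/2 = 7/4 over (0, 7/2).
∫_0^7/2 u² dx = 7/4, so ||u||_L² = sqrt(7)/2.
∫_0^7/2 (u')² dx = π^2/7, so ||u'||_L² = sqrt(7)*π/7.
Ratio ||u||_L² / ||u'||_L² = 7/(2*π).
Sharp Poincaré constant on H^1_0(0, 7/2) is C_P = L/π = 7/(2*π), achieved by sin(2*π/7·x).
This is the k = 1 eigenfunction (up to amplitude), so the ratio equals the sharp Poincaré constant exactly.


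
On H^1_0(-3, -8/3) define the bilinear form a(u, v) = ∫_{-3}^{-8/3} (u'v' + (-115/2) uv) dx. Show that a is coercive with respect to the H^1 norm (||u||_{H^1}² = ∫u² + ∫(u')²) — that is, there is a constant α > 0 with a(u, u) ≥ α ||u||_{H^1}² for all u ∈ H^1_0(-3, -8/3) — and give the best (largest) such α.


α = (-115 + 18*π^2)/(2*(1 + 9*π^2))

Coercivity of a(·,·) on H^1_0(-3, -8/3) means a(u, u) ≥ α ||u||_{H^1}² for every u ∈ H^1_0.
The interval has length L = 1/3, and Poincaré/coercivity depend only on L. Here a(u, u) = ∫(u')² + (-115/2)·∫u².
Here c = -115/2 < 0 with |c| < (π/L)² = 9*π^2, so coercivity still holds. The condition a(u,u) ≥ α||u||_{H^1}² reads (1−α)∫(u')² ≥ (α−c)∫u². Any admissible α is ≤ 1 (rapidly oscillating u have ∫u²/∫(u')² → 0), and α = 1 would force 0 ≥ (1−c)∫u², impossible since c < 1; so 1−α > 0. By the sharp Poincaré inequality on H^1_0 of an interval of length L, ∫(u')² ≥ (π/L)²∫u² with equality for the first sine mode sin(π(x−x₀)/L) (x₀ the left endpoint), so the inequality holds for all u iff (1−α)(π/L)² ≥ α − c, i.e. α ≤ ((π/L)² + c)/((π/L)² + 1) = (1 + c(L/π)²)/(1 + (L/π)²). (Direct route, valid since c ≤ 0: Poincaré gives c∫u² ≥ c(L/π)²∫(u')², so a(u,u) ≥ (1 + c(L/π)²)∫(u')², while ||u||_{H^1}² ≤ (1 + (L/π)²)∫(u')²; dividing yields the same α.) With (π/L)² = 9*π^2 and c = -115/2, the largest admissible constant is α = ((π/L)² + c)/((π/L)² + 1).
Simplifying, α = (-115 + 18*π^2)/(2*(1 + 9*π^2)).


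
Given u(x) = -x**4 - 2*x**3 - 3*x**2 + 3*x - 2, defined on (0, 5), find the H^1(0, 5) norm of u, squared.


||u||_{H^1}^2 = 56859545/63

The H^1 norm (squared) on an interval (0, L) is
  ||u||_{H^1}^2 = ∫_0^L u(x)^2 dx + ∫_0^L u'(x)^2 dx.
Compute u'(x) = -4*x**3 - 6*x**2 - 6*x + 3.
Then u(x)^2 = x**8 + 4*x**7 + 10*x**6 + 6*x**5 + x**4 - 10*x**3 + 21*x**2 - 12*x + 4 and u'(x)^2 = 16*x**6 + 48*x**5 + 84*x**4 + 48*x**3 - 36*x + 9.
Integrate each monomial from 0 to 5 using ∫_0^5 c·x^n dx = c·5^(n+1)/(n+1):
  ∫_0^5 u(x)^2 dx = ∫_0^5 (x^8 + 4*x^7 + 10*x^6 + 6*x^5 + x^4 - 10*x^3 + 21*x^2 - 12*x + 4) dx. Term by term:
    ∫_0^5 x^8 dx = 1953125/9;  ∫_0^5 4*x^7 dx = 390625/2;  ∫_0^5 10*x^6 dx = 781250/7;
    ∫_0^5 6*x^5 dx = 15625;  ∫_0^5 x^4 dx = 625;  ∫_0^5 -10*x^3 dx = -3125/2;
    ∫_0^5 21*x^2 dx = 875;  ∫_0^5 -12*x dx = -150;  ∫_0^5 4 dx = 20.
  Sum: 1953125/9 + 390625/2 + 781250/7 + 15625 + 625 − 3125/2 + 875 − 150 + 20 = 33980060/63.
  ∫_0^5 u'(x)^2 dx = ∫_0^5 (16*x^6 + 48*x^5 + 84*x^4 + 48*x^3 - 36*x + 9) dx. Term by term:
    ∫_0^5 16*x^6 dx = 1250000/7;  ∫_0^5 48*x^5 dx = 125000;  ∫_0^5 84*x^4 dx = 52500;
    ∫_0^5 48*x^3 dx = 7500;  ∫_0^5 -36*x dx = -450;  ∫_0^5 9 dx = 45.
  Sum: 1250000/7 + 125000 + 52500 + 7500 − 450 + 45 = 2542165/7.
Adding: ||u||_{H^1}^2 = 33980060/63 + 2542165/7 = 56859545/63.


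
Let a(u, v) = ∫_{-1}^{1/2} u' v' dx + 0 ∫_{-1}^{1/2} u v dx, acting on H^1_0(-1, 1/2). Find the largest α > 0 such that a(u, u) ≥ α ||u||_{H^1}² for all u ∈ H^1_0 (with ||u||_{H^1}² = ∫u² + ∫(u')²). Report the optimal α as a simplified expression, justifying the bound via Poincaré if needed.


α = 4*π^2/(9 + 4*π^2)

Coercivity of a(·,·) on H^1_0(-1, 1/2) means a(u, u) ≥ α ||u||_{H^1}² for every u ∈ H^1_0.
The interval has length L = 3/2, and Poincaré/coercivity depend only on L. Here a(u, u) = ∫(u')² + (0)·∫u².
Here c = 0, so a(u,u) = ∫(u')² alone. The condition a(u,u) ≥ α||u||_{H^1}² reads (1−α)∫(u')² ≥ (α−c)∫u². Any admissible α is ≤ 1 (rapidly oscillating u have ∫u²/∫(u')² → 0), and α = 1 would force 0 ≥ (1−c)∫u², impossible since c < 1; so 1−α > 0. By the sharp Poincaré inequality on H^1_0 of an interval of length L, ∫(u')² ≥ (π/L)²∫u² with equality for the first sine mode sin(π(x−x₀)/L) (x₀ the left endpoint), so the inequality holds for all u iff (1−α)(π/L)² ≥ α − c, i.e. α ≤ ((π/L)² + c)/((π/L)² + 1) = (1 + c(L/π)²)/(1 + (L/π)²). (Direct route, valid since c ≤ 0: Poincaré gives c∫u² ≥ c(L/π)²∫(u')², so a(u,u) ≥ (1 + c(L/π)²)∫(u')², while ||u||_{H^1}² ≤ (1 + (L/π)²)∫(u')²; dividing yields the same α.) With (π/L)² = 4*π^2/9 and c = 0, the largest admissible constant is α = ((π/L)² + c)/((π/L)² + 1).
Simplifying, α = 4*π^2/(9 + 4*π^2).


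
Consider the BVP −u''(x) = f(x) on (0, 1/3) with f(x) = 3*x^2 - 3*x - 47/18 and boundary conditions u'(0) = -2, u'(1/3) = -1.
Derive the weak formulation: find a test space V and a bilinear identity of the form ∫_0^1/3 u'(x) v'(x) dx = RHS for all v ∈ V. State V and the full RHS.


V = H^1(0, 1/3) (v unrestricted at boundary; u is determined up to an additive constant); weak form: ∫_0^1/3 u'v' dx = ∫_0^1/3 (3*x^2 - 3*x - 47/18) v dx − v(1/3) + 2·v(0) for all v ∈ V.

Multiply both sides by a test function v and integrate from 0 to 1/3:
  ∫_0^1/3 −u''(x) v(x) dx = ∫_0^1/3 f(x) v(x) dx.
Integrate the LHS by parts once:
  ∫_0^1/3 −u'' v dx = −[u'(x) v(x)]_0^1/3 + ∫_0^1/3 u'(x) v'(x) dx.
Thus ∫_0^1/3 u'(x) v'(x) dx = ∫_0^1/3 f(x) v(x) dx + [u'(x) v(x)]_0^1/3.
Choose V so that boundary terms are either known or forced to vanish.
u has inhomogeneous Neumann u'(0) = -2, u'(1/3) = -1. [u' v]_0^1/3 = (-1)·v(1/3) − (-2)·v(0) = − v(1/3) + 2·v(0). Take V = H^1(0, 1/3); boundary term becomes part of RHS.
Weak formulation: find u (satisfying any essential BC) such that ∫_0^1/3 u'(x) v'(x) dx = ∫_0^1/3 f v dx − v(1/3) + 2·v(0) for all v ∈ V (Neumann data are natural BCs: they enter the RHS as boundary terms).
Substituting f(x) = 3*x^2 - 3*x - 47/18, the right-hand side is ∫_0^1/3 (3*x^2 - 3*x - 47/18) v dx − v(1/3) + 2·v(0).
Compatibility check (pure Neumann): taking v ≡ 1 ∈ V gives 0 = ∫_0^1/3 f dx + (-1) − (-2), i.e. ∫_0^1/3 f dx must equal u'(0) − u'(1/3) = -1. Indeed ∫_0^1/3 (3*x^2 - 3*x - 47/18) dx = -1, so the data are compatible. The solution is then unique only up to an additive constant (fix it e.g. by requiring ∫_0^1/3 u dx = 0).


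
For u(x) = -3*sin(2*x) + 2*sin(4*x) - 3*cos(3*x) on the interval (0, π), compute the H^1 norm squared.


||u||_{H^1(0,π)}^2 = -1968/7 + 203*π/2

u'(x) = 9*sin(3*x) - 6*cos(2*x) + 8*cos(4*x).
Expand u² and (u')² and integrate term by term on (0, π), using: for integers n ≥ 1, ∫_0^π sin²(nx) dx = ∫_0^π cos²(nx) dx = π/2; for n ≠ n', ∫_0^π sin(nx)sin(n'x) dx = ∫_0^π cos(nx)cos(n'x) dx = 0; and by product-to-sum, ∫_0^π sin(nx)cos(n'x) dx = ½∫_0^π [sin((n+n')x) + sin((n−n')x)] dx, which is 0 when n+n' is even and 2n/(n²−n'²) when n+n' is odd (it need not vanish on (0, π)).
  u² squared terms: (-3)²·∫cos(3x)² dx = 9·π/2 = 9*π/2;  (-3)²·∫sin(2x)² dx = 9·π/2 = 9*π/2;  (2)²·∫sin(4x)² dx = 4·π/2 = 2*π.
  u² cross terms: 2·(-3)·(-3)·∫cos(3x)·sin(2x) dx = 18·(-4/5) = -72/5;  2·(-3)·(2)·∫cos(3x)·sin(4x) dx = -12·(8/7) = -96/7;  2·(-3)·(2)·∫sin(2x)·sin(4x) dx = -12·(0) = 0.
  So ∫_0^π u² dx = 9*π/2 + 9*π/2 + 2*π − 72/5 − 96/7 + 0 = -984/35 + 11*π.
  (u')² squared terms: (-6)²·∫cos(2x)² dx = 36·π/2 = 18*π;  (8)²·∫cos(4x)² dx = 64·π/2 = 32*π;  (9)²·∫sin(3x)² dx = 81·π/2 = 81*π/2.
  (u')² cross terms: 2·(-6)·(8)·∫cos(2x)·cos(4x) dx = -96·(0) = 0;  2·(-6)·(9)·∫cos(2x)·sin(3x) dx = -108·(6/5) = -648/5;  2·(8)·(9)·∫cos(4x)·sin(3x) dx = 144·(-6/7) = -864/7.
  So ∫_0^π (u')² dx = 18*π + 32*π + 81*π/2 + 0 − 648/5 − 864/7 = -8856/35 + 181*π/2.
||u||_{H^1}^2 = (-984/35 + 11*π) + (-8856/35 + 181*π/2) = -1968/7 + 203*π/2.


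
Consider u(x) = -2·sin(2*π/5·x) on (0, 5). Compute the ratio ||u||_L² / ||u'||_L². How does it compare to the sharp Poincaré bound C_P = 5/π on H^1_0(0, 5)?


||u||_L² / ||u'||_L² = 5/(2*π) < C_P = 5/π.

u(x) = -2·sin(2*π/5·x), so u'(x) = -4*π*cos(2*π*x/5)/5.
Writing u(x) = A·sin(kπx/L) with A = -2 and k = 2, use ∫_0^L sin²(kπx/L) dx = L/2 and ∫_0^L cos²(kπx/L) dx = L/2.
u² = 4·sin²(2*π/5·x) and (u')² = 16*π^2/25·cos²(2*π/5·x), and each of sin², cos² integrates to L/2 = 5/2 over (0, 5).
∫_0^5 u² dx = 10, so ||u||_L² = sqrt(10).
∫_0^5 (u')² dx = 8*π^2/5, so ||u'||_L² = 2*sqrt(10)*π/5.
Ratio ||u||_L² / ||u'||_L² = 5/(2*π).
Sharp Poincaré constant on H^1_0(0, 5) is C_P = L/π = 5/π, achieved by sin(π/5·x).
This is the k = 2 harmonic; the ratio L/(kπ) is strictly less than C_P = L/π, consistent with the sharp inequality ||u||_L² ≤ C_P ||u'||_L².


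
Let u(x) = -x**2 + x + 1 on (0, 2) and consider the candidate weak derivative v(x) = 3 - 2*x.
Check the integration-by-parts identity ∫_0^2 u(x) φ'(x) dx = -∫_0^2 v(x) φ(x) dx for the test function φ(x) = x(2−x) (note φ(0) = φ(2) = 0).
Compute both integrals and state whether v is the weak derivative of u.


LHS = 4/3, RHS = -4/3. No, v is not the weak derivative of u.

u(x) = -x**2 + x + 1, classical derivative u'(x) = 1 - 2*x.
φ(x) = x(2−x), so φ'(x) = 2 - 2*x.
Note φ(0) = φ(2) = 0, so the boundary term u·φ vanishes.
LHS = ∫_0^2 u(x) φ'(x) dx = ∫_0^2 (2*x^3 - 4*x^2 + 2) dx. Term by term:
  ∫_0^2 2*x^3 dx = 8;  ∫_0^2 -4*x^2 dx = -32/3;  ∫_0^2 2 dx = 4.
Sum: 8 − 32/3 + 4 = 4/3.
So LHS = 4/3.
∫_0^2 v(x) φ(x) dx = ∫_0^2 (2*x^3 - 7*x^2 + 6*x) dx. Term by term:
  ∫_0^2 2*x^3 dx = 8;  ∫_0^2 -7*x^2 dx = -56/3;  ∫_0^2 6*x dx = 12.
Sum: 8 − 56/3 + 12 = 4/3.
So RHS = -∫_0^2 v(x) φ(x) dx = -4/3.
LHS − RHS = 8/3 ≠ 0, so the identity fails.
(For a valid weak derivative the identity must hold for EVERY test function, in particular this one. The failure shows v is NOT the weak derivative of u.)
Correct weak derivative would be u'(x) = 1 - 2*x.


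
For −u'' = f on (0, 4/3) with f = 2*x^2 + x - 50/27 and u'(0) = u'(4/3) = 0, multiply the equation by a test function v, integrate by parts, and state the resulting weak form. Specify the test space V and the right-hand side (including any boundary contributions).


V = H^1(0, 4/3) (no boundary constraint on v; u is determined up to an additive constant); weak form: ∫_0^4/3 u'v' dx = ∫_0^4/3 (2*x^2 + x - 50/27) v dx for all v ∈ V.

Multiply both sides by a test function v and integrate from 0 to 4/3:
  ∫_0^4/3 −u''(x) v(x) dx = ∫_0^4/3 f(x) v(x) dx.
Integrate the LHS by parts once:
  ∫_0^4/3 −u'' v dx = −[u'(x) v(x)]_0^4/3 + ∫_0^4/3 u'(x) v'(x) dx.
Thus ∫_0^4/3 u'(x) v'(x) dx = ∫_0^4/3 f(x) v(x) dx + [u'(x) v(x)]_0^4/3.
Choose V so that boundary terms are either known or forced to vanish.
u has homogeneous Neumann: u'(0) = u'(4/3) = 0. So [u' v]_0^4/3 = 0·v(4/3) − 0·v(0) = 0 for any v; take V = H^1(0, 4/3).
Weak formulation: find u (satisfying any essential BC) such that ∫_0^4/3 u'(x) v'(x) dx = ∫_0^4/3 f v dx for all v ∈ V (homogeneous Neumann, so boundary terms vanish).
Substituting f(x) = 2*x^2 + x - 50/27, the right-hand side is ∫_0^4/3 (2*x^2 + x - 50/27) v dx.
Compatibility check (pure Neumann): taking v ≡ 1 ∈ V gives 0 = ∫_0^4/3 f dx + (0) − (0), i.e. ∫_0^4/3 f dx must equal u'(0) − u'(4/3) = 0. Indeed ∫_0^4/3 (2*x^2 + x - 50/27) dx = 0, so the data are compatible. The solution is then unique only up to an additive constant (fix it e.g. by requiring ∫_0^4/3 u dx = 0).


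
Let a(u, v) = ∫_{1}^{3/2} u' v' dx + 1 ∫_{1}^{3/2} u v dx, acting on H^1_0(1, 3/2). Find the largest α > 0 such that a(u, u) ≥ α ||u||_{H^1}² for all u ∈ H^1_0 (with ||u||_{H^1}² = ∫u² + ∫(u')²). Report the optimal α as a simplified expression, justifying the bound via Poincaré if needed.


α = 1

Coercivity of a(·,·) on H^1_0(1, 3/2) means a(u, u) ≥ α ||u||_{H^1}² for every u ∈ H^1_0.
The interval has length L = 1/2, and Poincaré/coercivity depend only on L. Here a(u, u) = ∫(u')² + (1)·∫u².
Here c = 1 ≥ 1, so a(u,u) = ∫(u')² + c∫u² ≥ ∫(u')² + ∫u² = ||u||_{H^1}², i.e. α = 1 works. No larger α is possible: a(u,u) ≥ α||u||_{H^1}² means (1−α)∫(u')² ≥ (α−c)∫u², and for the modes u_n = sin(nπ(x−x₀)/L) (x₀ the left endpoint) one has ∫u_n²/∫(u_n')² = (L/(nπ))² → 0, so a(u_n,u_n)/||u_n||_{H^1}² → 1. Hence the optimal constant is α = 1.
Therefore α = 1.


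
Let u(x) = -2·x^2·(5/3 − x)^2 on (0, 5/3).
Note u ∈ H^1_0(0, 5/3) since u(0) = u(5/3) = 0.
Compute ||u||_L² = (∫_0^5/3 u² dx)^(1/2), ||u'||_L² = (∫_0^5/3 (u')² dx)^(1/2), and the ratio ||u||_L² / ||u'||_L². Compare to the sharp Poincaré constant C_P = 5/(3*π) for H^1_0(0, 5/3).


||u||_L² / ||u'||_L² = 5*sqrt(3)/18 < C_P = 5/(3*π).

u(x) = -2·x^2·(5/3 − x)^2, so u'(x) = 4*x*(-18*x^2 + 45*x - 25)/9.
u(x) = -2·x^2·(5/3 − x)^2 vanishes at x = 0 and x = 5/3, so u ∈ H^1_0(0, 5/3). Differentiate via the product rule and integrate the resulting polynomials term by term.
  ∫_0^5/3 u² dx = ∫_0^5/3 (4*x^8 - 80*x^7/3 + 200*x^6/3 - 2000*x^5/27 + 2500*x^4/81) dx. Term by term:
    ∫_0^5/3 4*x^8 dx = 7812500/177147;  ∫_0^5/3 -80*x^7/3 dx = -3906250/19683;  ∫_0^5/3 200*x^6/3 dx = 15625000/45927;
    ∫_0^5/3 -2000*x^5/27 dx = -15625000/59049;  ∫_0^5/3 2500*x^4/81 dx = 1562500/19683.
  Sum: 7812500/177147 − 3906250/19683 + 15625000/45927 − 15625000/59049 + 1562500/19683 = 781250/1240029.
  ∫_0^5/3 (u')² dx = ∫_0^5/3 (64*x^6 - 320*x^5 + 5200*x^4/9 - 4000*x^3/9 + 10000*x^2/81) dx. Term by term:
    ∫_0^5/3 64*x^6 dx = 5000000/15309;  ∫_0^5/3 -320*x^5 dx = -2500000/2187;  ∫_0^5/3 5200*x^4/9 dx = 3250000/2187;
    ∫_0^5/3 -4000*x^3/9 dx = -625000/729;  ∫_0^5/3 10000*x^2/81 dx = 1250000/6561.
  Sum: 5000000/15309 − 2500000/2187 + 3250000/2187 − 625000/729 + 1250000/6561 = 125000/45927.
∫_0^5/3 u² dx = 781250/1240029, so ||u||_L² = 625*sqrt(42)/5103.
∫_0^5/3 (u')² dx = 125000/45927, so ||u'||_L² = 250*sqrt(14)/567.
Ratio ||u||_L² / ||u'||_L² = 5*sqrt(3)/18.
Sharp Poincaré constant on H^1_0(0, 5/3) is C_P = L/π = 5/(3*π), achieved by sin(3*π/5·x).
A polynomial bump cannot attain the sharp Poincaré constant (only the first sine eigenfunction does), so the ratio is strictly less than C_P, consistent with ||u||_L² ≤ C_P ||u'||_L².


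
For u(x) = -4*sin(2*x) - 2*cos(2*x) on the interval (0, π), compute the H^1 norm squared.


||u||_{H^1(0,π)}^2 = 50*π

u'(x) = 4*sin(2*x) - 8*cos(2*x).
Expand u² and (u')² and integrate term by term on (0, π), using: for integers n ≥ 1, ∫_0^π sin²(nx) dx = ∫_0^π cos²(nx) dx = π/2; for n ≠ n', ∫_0^π sin(nx)sin(n'x) dx = ∫_0^π cos(nx)cos(n'x) dx = 0; and by product-to-sum, ∫_0^π sin(nx)cos(n'x) dx = ½∫_0^π [sin((n+n')x) + sin((n−n')x)] dx, which is 0 when n+n' is even and 2n/(n²−n'²) when n+n' is odd (it need not vanish on (0, π)).
  u² squared terms: (-4)²·∫sin(2x)² dx = 16·π/2 = 8*π;  (-2)²·∫cos(2x)² dx = 4·π/2 = 2*π.
  u² cross terms: 2·(-4)·(-2)·∫sin(2x)·cos(2x) dx = 16·(0) = 0.
  So ∫_0^π u² dx = 8*π + 2*π + 0 = 10*π.
  (u')² squared terms: (-8)²·∫cos(2x)² dx = 64·π/2 = 32*π;  (4)²·∫sin(2x)² dx = 16·π/2 = 8*π.
  (u')² cross terms: 2·(-8)·(4)·∫cos(2x)·sin(2x) dx = -64·(0) = 0.
  So ∫_0^π (u')² dx = 32*π + 8*π + 0 = 40*π.
||u||_{H^1}^2 = (10*π) + (40*π) = 50*π.


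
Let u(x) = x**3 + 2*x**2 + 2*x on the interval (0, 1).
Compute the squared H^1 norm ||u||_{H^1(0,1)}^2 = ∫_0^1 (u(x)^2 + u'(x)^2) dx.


||u||_{H^1}^2 = 3662/105

The H^1 norm (squared) on an interval (0, L) is
  ||u||_{H^1}^2 = ∫_0^L u(x)^2 dx + ∫_0^L u'(x)^2 dx.
Compute u'(x) = 3*x**2 + 4*x + 2.
Then u(x)^2 = x**6 + 4*x**5 + 8*x**4 + 8*x**3 + 4*x**2 and u'(x)^2 = 9*x**4 + 24*x**3 + 28*x**2 + 16*x + 4.
Integrate each monomial from 0 to 1 using ∫_0^1 c·x^n dx = c·1^(n+1)/(n+1):
  ∫_0^1 u(x)^2 dx = ∫_0^1 (x^6 + 4*x^5 + 8*x^4 + 8*x^3 + 4*x^2) dx. Term by term:
    ∫_0^1 x^6 dx = 1/7;  ∫_0^1 4*x^5 dx = 2/3;  ∫_0^1 8*x^4 dx = 8/5;
    ∫_0^1 8*x^3 dx = 2;  ∫_0^1 4*x^2 dx = 4/3.
  Sum: 1/7 + 2/3 + 8/5 + 2 + 4/3 = 201/35.
  ∫_0^1 u'(x)^2 dx = ∫_0^1 (9*x^4 + 24*x^3 + 28*x^2 + 16*x + 4) dx. Term by term:
    ∫_0^1 9*x^4 dx = 9/5;  ∫_0^1 24*x^3 dx = 6;  ∫_0^1 28*x^2 dx = 28/3;
    ∫_0^1 16*x dx = 8;  ∫_0^1 4 dx = 4.
  Sum: 9/5 + 6 + 28/3 + 8 + 4 = 437/15.
Adding: ||u||_{H^1}^2 = 201/35 + 437/15 = 3662/105.


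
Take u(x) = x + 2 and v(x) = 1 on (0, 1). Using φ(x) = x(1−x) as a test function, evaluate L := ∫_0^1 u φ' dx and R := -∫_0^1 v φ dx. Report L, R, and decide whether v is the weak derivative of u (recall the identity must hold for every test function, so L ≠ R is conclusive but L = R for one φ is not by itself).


LHS = -1/6, RHS = -1/6. Yes, v = u' weakly.

u(x) = x + 2, classical derivative u'(x) = 1.
φ(x) = x(1−x), so φ'(x) = 1 - 2*x.
Note φ(0) = φ(1) = 0, so the boundary term u·φ vanishes.
LHS = ∫_0^1 u(x) φ'(x) dx = ∫_0^1 (-2*x^2 - 3*x + 2) dx. Term by term:
  ∫_0^1 -2*x^2 dx = -2/3;  ∫_0^1 -3*x dx = -3/2;  ∫_0^1 2 dx = 2.
Sum: -2/3 − 3/2 + 2 = -1/6.
So LHS = -1/6.
∫_0^1 v(x) φ(x) dx = ∫_0^1 (-x^2 + x) dx. Term by term:
  ∫_0^1 -x^2 dx = -1/3;  ∫_0^1 x dx = 1/2.
Sum: -1/3 + 1/2 = 1/6.
So RHS = -∫_0^1 v(x) φ(x) dx = -1/6.
LHS = RHS, so the identity holds for this test φ.
Moreover u is smooth here and v(x) = u'(x) = 1 pointwise, so the identity holds for every test function. Hence v is the weak derivative of u.


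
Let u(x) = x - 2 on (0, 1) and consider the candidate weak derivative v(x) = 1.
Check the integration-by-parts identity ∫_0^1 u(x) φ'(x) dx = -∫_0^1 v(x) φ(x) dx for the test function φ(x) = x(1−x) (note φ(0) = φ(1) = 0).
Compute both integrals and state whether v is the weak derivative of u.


LHS = -1/6, RHS = -1/6. Yes, v = u' weakly.

u(x) = x - 2, classical derivative u'(x) = 1.
φ(x) = x(1−x), so φ'(x) = 1 - 2*x.
Note φ(0) = φ(1) = 0, so the boundary term u·φ vanishes.
LHS = ∫_0^1 u(x) φ'(x) dx = ∫_0^1 (-2*x^2 + 5*x - 2) dx. Term by term:
  ∫_0^1 -2*x^2 dx = -2/3;  ∫_0^1 5*x dx = 5/2;  ∫_0^1 -2 dx = -2.
Sum: -2/3 + 5/2 − 2 = -1/6.
So LHS = -1/6.
∫_0^1 v(x) φ(x) dx = ∫_0^1 (-x^2 + x) dx. Term by term:
  ∫_0^1 -x^2 dx = -1/3;  ∫_0^1 x dx = 1/2.
Sum: -1/3 + 1/2 = 1/6.
So RHS = -∫_0^1 v(x) φ(x) dx = -1/6.
LHS = RHS, so the identity holds for this test φ.
Moreover u is smooth here and v(x) = u'(x) = 1 pointwise, so the identity holds for every test function. Hence v is the weak derivative of u.


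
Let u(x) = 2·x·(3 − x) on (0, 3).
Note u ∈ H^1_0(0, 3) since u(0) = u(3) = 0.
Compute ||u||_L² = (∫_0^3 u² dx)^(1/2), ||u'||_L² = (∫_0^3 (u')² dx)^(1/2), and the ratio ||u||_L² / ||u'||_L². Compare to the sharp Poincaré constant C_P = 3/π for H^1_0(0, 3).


||u||_L² / ||u'||_L² = 3*sqrt(10)/10 < C_P = 3/π.

u(x) = 2·x·(3 − x), so u'(x) = 6 - 4*x.
u(x) = 2·x·(3 − x) vanishes at x = 0 and x = 3, so u ∈ H^1_0(0, 3). Differentiate via the product rule and integrate the resulting polynomials term by term.
  ∫_0^3 u² dx = ∫_0^3 (4*x^4 - 24*x^3 + 36*x^2) dx. Term by term:
    ∫_0^3 4*x^4 dx = 972/5;  ∫_0^3 -24*x^3 dx = -486;  ∫_0^3 36*x^2 dx = 324.
  Sum: 972/5 − 486 + 324 = 162/5.
  ∫_0^3 (u')² dx = ∫_0^3 (16*x^2 - 48*x + 36) dx. Term by term:
    ∫_0^3 16*x^2 dx = 144;  ∫_0^3 -48*x dx = -216;  ∫_0^3 36 dx = 108.
  Sum: 144 − 216 + 108 = 36.
∫_0^3 u² dx = 162/5, so ||u||_L² = 9*sqrt(10)/5.
∫_0^3 (u')² dx = 36, so ||u'||_L² = 6.
Ratio ||u||_L² / ||u'||_L² = 3*sqrt(10)/10.
Sharp Poincaré constant on H^1_0(0, 3) is C_P = L/π = 3/π, achieved by sin(π/3·x).
A polynomial bump cannot attain the sharp Poincaré constant (only the first sine eigenfunction does), so the ratio is strictly less than C_P, consistent with ||u||_L² ≤ C_P ||u'||_L².


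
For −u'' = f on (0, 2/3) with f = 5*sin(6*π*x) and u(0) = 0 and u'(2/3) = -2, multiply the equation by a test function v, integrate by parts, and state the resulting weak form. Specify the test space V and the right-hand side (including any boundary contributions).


V = {v ∈ H^1(0, 2/3) : v(0) = 0} (test functions vanish at x = 0 where u is specified); weak form: ∫_0^2/3 u'v' dx = ∫_0^2/3 (5*sin(6*π*x)) v dx − 2·v(2/3) for all v ∈ V.

Multiply both sides by a test function v and integrate from 0 to 2/3:
  ∫_0^2/3 −u''(x) v(x) dx = ∫_0^2/3 f(x) v(x) dx.
Integrate the LHS by parts once:
  ∫_0^2/3 −u'' v dx = −[u'(x) v(x)]_0^2/3 + ∫_0^2/3 u'(x) v'(x) dx.
Thus ∫_0^2/3 u'(x) v'(x) dx = ∫_0^2/3 f(x) v(x) dx + [u'(x) v(x)]_0^2/3.
Choose V so that boundary terms are either known or forced to vanish.
Mixed BC: u(0) = 0 (Dirichlet) and u'(2/3) = -2 (Neumann). Define V = {v ∈ H^1(0, 2/3) : v(0) = 0}. Then [u' v]_0^2/3 = u'(2/3)·v(2/3) − u'(0)·0 = − 2·v(2/3).
Weak formulation: find u (satisfying any essential BC) such that ∫_0^2/3 u'(x) v'(x) dx = ∫_0^2/3 f v dx − 2·v(2/3) for all v ∈ V (Dirichlet at 0 absorbed into V; Neumann datum at x = 2/3 contributes the boundary term).
Substituting f(x) = 5*sin(6*π*x), the right-hand side is ∫_0^2/3 (5*sin(6*π*x)) v dx − 2·v(2/3).


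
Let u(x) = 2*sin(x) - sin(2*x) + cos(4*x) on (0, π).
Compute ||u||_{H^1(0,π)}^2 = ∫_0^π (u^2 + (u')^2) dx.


||u||_{H^1(0,π)}^2 = -136/15 + 15*π

u'(x) = -4*sin(4*x) + 2*cos(x) - 2*cos(2*x).
Expand u² and (u')² and integrate term by term on (0, π), using: for integers n ≥ 1, ∫_0^π sin²(nx) dx = ∫_0^π cos²(nx) dx = π/2; for n ≠ n', ∫_0^π sin(nx)sin(n'x) dx = ∫_0^π cos(nx)cos(n'x) dx = 0; and by product-to-sum, ∫_0^π sin(nx)cos(n'x) dx = ½∫_0^π [sin((n+n')x) + sin((n−n')x)] dx, which is 0 when n+n' is even and 2n/(n²−n'²) when n+n' is odd (it need not vanish on (0, π)).
  u² squared terms: (-1)²·∫sin(2x)² dx = 1·π/2 = π/2;  (2)²·∫sin(x)² dx = 4·π/2 = 2*π;  (1)²·∫cos(4x)² dx = 1·π/2 = π/2.
  u² cross terms: 2·(-1)·(2)·∫sin(2x)·sin(x) dx = -4·(0) = 0;  2·(-1)·(1)·∫sin(2x)·cos(4x) dx = -2·(0) = 0;  2·(2)·(1)·∫sin(x)·cos(4x) dx = 4·(-2/15) = -8/15.
  So ∫_0^π u² dx = π/2 + 2*π + π/2 + 0 + 0 − 8/15 = -8/15 + 3*π.
  (u')² squared terms: (-4)²·∫sin(4x)² dx = 16·π/2 = 8*π;  (-2)²·∫cos(2x)² dx = 4·π/2 = 2*π;  (2)²·∫cos(x)² dx = 4·π/2 = 2*π.
  (u')² cross terms: 2·(-4)·(-2)·∫sin(4x)·cos(2x) dx = 16·(0) = 0;  2·(-4)·(2)·∫sin(4x)·cos(x) dx = -16·(8/15) = -128/15;  2·(-2)·(2)·∫cos(2x)·cos(x) dx = -8·(0) = 0.
  So ∫_0^π (u')² dx = 8*π + 2*π + 2*π + 0 − 128/15 + 0 = -128/15 + 12*π.
||u||_{H^1}^2 = (-8/15 + 3*π) + (-128/15 + 12*π) = -136/15 + 15*π.


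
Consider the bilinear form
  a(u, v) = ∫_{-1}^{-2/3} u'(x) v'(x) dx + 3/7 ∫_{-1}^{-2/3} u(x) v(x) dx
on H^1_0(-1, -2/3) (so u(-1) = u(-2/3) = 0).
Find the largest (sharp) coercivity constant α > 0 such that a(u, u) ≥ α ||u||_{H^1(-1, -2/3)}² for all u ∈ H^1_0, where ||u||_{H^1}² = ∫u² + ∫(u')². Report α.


α = 3*(1 + 21*π^2)/(7*(1 + 9*π^2))

Coercivity of a(·,·) on H^1_0(-1, -2/3) means a(u, u) ≥ α ||u||_{H^1}² for every u ∈ H^1_0.
The interval has length L = 1/3, and Poincaré/coercivity depend only on L. Here a(u, u) = ∫(u')² + (3/7)·∫u².
Here 0 < c = 3/7 < 1. The condition a(u,u) ≥ α||u||_{H^1}² reads (1−α)∫(u')² ≥ (α−c)∫u². Any admissible α is ≤ 1 (rapidly oscillating u have ∫u²/∫(u')² → 0), and α = 1 would force 0 ≥ (1−c)∫u², impossible since c < 1; so 1−α > 0. By the sharp Poincaré inequality on H^1_0 of an interval of length L, ∫(u')² ≥ (π/L)²∫u² with equality for the first sine mode sin(π(x−x₀)/L) (x₀ the left endpoint), so the inequality holds for all u iff (1−α)(π/L)² ≥ α − c, i.e. α ≤ ((π/L)² + c)/((π/L)² + 1) = (1 + c(L/π)²)/(1 + (L/π)²). With (π/L)² = 9*π^2 and c = 3/7, the largest admissible constant is α = ((π/L)² + c)/((π/L)² + 1).
Simplifying, α = 3*(1 + 21*π^2)/(7*(1 + 9*π^2)).


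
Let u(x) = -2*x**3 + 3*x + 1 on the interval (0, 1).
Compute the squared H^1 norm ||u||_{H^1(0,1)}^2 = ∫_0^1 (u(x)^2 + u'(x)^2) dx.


||u||_{H^1}^2 = 293/35

The H^1 norm (squared) on an interval (0, L) is
  ||u||_{H^1}^2 = ∫_0^L u(x)^2 dx + ∫_0^L u'(x)^2 dx.
Compute u'(x) = 3 - 6*x**2.
Then u(x)^2 = 4*x**6 - 12*x**4 - 4*x**3 + 9*x**2 + 6*x + 1 and u'(x)^2 = 36*x**4 - 36*x**2 + 9.
Integrate each monomial from 0 to 1 using ∫_0^1 c·x^n dx = c·1^(n+1)/(n+1):
  ∫_0^1 u(x)^2 dx = ∫_0^1 (4*x^6 - 12*x^4 - 4*x^3 + 9*x^2 + 6*x + 1) dx. Term by term:
    ∫_0^1 4*x^6 dx = 4/7;  ∫_0^1 -12*x^4 dx = -12/5;  ∫_0^1 -4*x^3 dx = -1;
    ∫_0^1 9*x^2 dx = 3;  ∫_0^1 6*x dx = 3;  ∫_0^1 1 dx = 1.
  Sum: 4/7 − 12/5 − 1 + 3 + 3 + 1 = 146/35.
  ∫_0^1 u'(x)^2 dx = ∫_0^1 (36*x^4 - 36*x^2 + 9) dx. Term by term:
    ∫_0^1 36*x^4 dx = 36/5;  ∫_0^1 -36*x^2 dx = -12;  ∫_0^1 9 dx = 9.
  Sum: 36/5 − 12 + 9 = 21/5.
Adding: ||u||_{H^1}^2 = 146/35 + 21/5 = 293/35.


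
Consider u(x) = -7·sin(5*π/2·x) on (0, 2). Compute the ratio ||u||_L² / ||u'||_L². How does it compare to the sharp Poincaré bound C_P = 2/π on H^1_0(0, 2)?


||u||_L² / ||u'||_L² = 2/(5*π) < C_P = 2/π.

u(x) = -7·sin(5*π/2·x), so u'(x) = -35*π*cos(5*π*x/2)/2.
Writing u(x) = A·sin(kπx/L) with A = -7 and k = 5, use ∫_0^L sin²(kπx/L) dx = L/2 and ∫_0^L cos²(kπx/L) dx = L/2.
u² = 49·sin²(5*π/2·x) and (u')² = 1225*π^2/4·cos²(5*π/2·x), and each of sin², cos² integrates to L/2 = 1 over (0, 2).
∫_0^2 u² dx = 49, so ||u||_L² = 7.
∫_0^2 (u')² dx = 1225*π^2/4, so ||u'||_L² = 35*π/2.
Ratio ||u||_L² / ||u'||_L² = 2/(5*π).
Sharp Poincaré constant on H^1_0(0, 2) is C_P = L/π = 2/π, achieved by sin(π/2·x).
This is the k = 5 harmonic; the ratio L/(kπ) is strictly less than C_P = L/π, consistent with the sharp inequality ||u||_L² ≤ C_P ||u'||_L².


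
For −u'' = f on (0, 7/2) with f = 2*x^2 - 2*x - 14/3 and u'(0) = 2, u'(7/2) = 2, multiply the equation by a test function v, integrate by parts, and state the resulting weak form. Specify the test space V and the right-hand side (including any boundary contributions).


V = H^1(0, 7/2) (v unrestricted at boundary; u is determined up to an additive constant); weak form: ∫_0^7/2 u'v' dx = ∫_0^7/2 (2*x^2 - 2*x - 14/3) v dx + 2·v(7/2) − 2·v(0) for all v ∈ V.

Multiply both sides by a test function v and integrate from 0 to 7/2:
  ∫_0^7/2 −u''(x) v(x) dx = ∫_0^7/2 f(x) v(x) dx.
Integrate the LHS by parts once:
  ∫_0^7/2 −u'' v dx = −[u'(x) v(x)]_0^7/2 + ∫_0^7/2 u'(x) v'(x) dx.
Thus ∫_0^7/2 u'(x) v'(x) dx = ∫_0^7/2 f(x) v(x) dx + [u'(x) v(x)]_0^7/2.
Choose V so that boundary terms are either known or forced to vanish.
u has inhomogeneous Neumann u'(0) = 2, u'(7/2) = 2. [u' v]_0^7/2 = (2)·v(7/2) − (2)·v(0) = 2·v(7/2) − 2·v(0). Take V = H^1(0, 7/2); boundary term becomes part of RHS.
Weak formulation: find u (satisfying any essential BC) such that ∫_0^7/2 u'(x) v'(x) dx = ∫_0^7/2 f v dx + 2·v(7/2) − 2·v(0) for all v ∈ V (Neumann data are natural BCs: they enter the RHS as boundary terms).
Substituting f(x) = 2*x^2 - 2*x - 14/3, the right-hand side is ∫_0^7/2 (2*x^2 - 2*x - 14/3) v dx + 2·v(7/2) − 2·v(0).
Compatibility check (pure Neumann): taking v ≡ 1 ∈ V gives 0 = ∫_0^7/2 f dx + (2) − (2), i.e. ∫_0^7/2 f dx must equal u'(0) − u'(7/2) = 0. Indeed ∫_0^7/2 (2*x^2 - 2*x - 14/3) dx = 0, so the data are compatible. The solution is then unique only up to an additive constant (fix it e.g. by requiring ∫_0^7/2 u dx = 0).


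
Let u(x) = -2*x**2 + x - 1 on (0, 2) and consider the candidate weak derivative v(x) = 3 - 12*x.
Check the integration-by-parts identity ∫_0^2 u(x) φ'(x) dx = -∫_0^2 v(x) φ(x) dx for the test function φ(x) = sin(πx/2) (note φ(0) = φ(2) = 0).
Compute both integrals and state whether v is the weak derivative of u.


LHS = 12/π, RHS = 36/π. No, v is not the weak derivative of u.

u(x) = -2*x**2 + x - 1, classical derivative u'(x) = 1 - 4*x.
φ(x) = sin(πx/2), so φ'(x) = π*cos(π*x/2)/2.
Note φ(0) = φ(2) = 0, so the boundary term u·φ vanishes.
LHS = ∫_0^2 u(x) φ'(x) dx = ∫_0^2 (-π*x^2*cos(π*x/2) + π*x*cos(π*x/2)/2 - π*cos(π*x/2)/2) dx. Term by term:
  ∫_0^2 -π*cos(π*x/2)/2 dx = 0;  ∫_0^2 π*x*cos(π*x/2)/2 dx = -4/π;  ∫_0^2 -π*x^2*cos(π*x/2) dx = 16/π.
Sum: 0 − 4/π + 16/π = 12/π.
So LHS = 12/π.
∫_0^2 v(x) φ(x) dx = ∫_0^2 (-12*x*sin(π*x/2) + 3*sin(π*x/2)) dx. Term by term:
  ∫_0^2 3*sin(π*x/2) dx = 12/π;  ∫_0^2 -12*x*sin(π*x/2) dx = -48/π.
Sum: 12/π − 48/π = -36/π.
So RHS = -∫_0^2 v(x) φ(x) dx = 36/π.
LHS − RHS = -24/π ≠ 0, so the identity fails.
(For a valid weak derivative the identity must hold for EVERY test function, in particular this one. The failure shows v is NOT the weak derivative of u.)
Correct weak derivative would be u'(x) = 1 - 4*x.


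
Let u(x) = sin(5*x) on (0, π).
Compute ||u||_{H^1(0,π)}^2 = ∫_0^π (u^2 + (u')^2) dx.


||u||_{H^1(0,π)}^2 = 13*π

u'(x) = 5*cos(5*x).
Expand u² and (u')² and integrate term by term on (0, π), using: for integers n ≥ 1, ∫_0^π sin²(nx) dx = ∫_0^π cos²(nx) dx = π/2; for n ≠ n', ∫_0^π sin(nx)sin(n'x) dx = ∫_0^π cos(nx)cos(n'x) dx = 0; and by product-to-sum, ∫_0^π sin(nx)cos(n'x) dx = ½∫_0^π [sin((n+n')x) + sin((n−n')x)] dx, which is 0 when n+n' is even and 2n/(n²−n'²) when n+n' is odd (it need not vanish on (0, π)).
  u² squared terms: (1)²·∫sin(5x)² dx = 1·π/2 = π/2.
  So ∫_0^π u² dx = π/2.
  (u')² squared terms: (5)²·∫cos(5x)² dx = 25·π/2 = 25*π/2.
  So ∫_0^π (u')² dx = 25*π/2.
||u||_{H^1}^2 = (π/2) + (25*π/2) = 13*π.


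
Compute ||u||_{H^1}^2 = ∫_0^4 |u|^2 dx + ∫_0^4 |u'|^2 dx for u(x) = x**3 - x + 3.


||u||_{H^1}^2 = 424568/105

The H^1 norm (squared) on an interval (0, L) is
  ||u||_{H^1}^2 = ∫_0^L u(x)^2 dx + ∫_0^L u'(x)^2 dx.
Compute u'(x) = 3*x**2 - 1.
Then u(x)^2 = x**6 - 2*x**4 + 6*x**3 + x**2 - 6*x + 9 and u'(x)^2 = 9*x**4 - 6*x**2 + 1.
Integrate each monomial from 0 to 4 using ∫_0^4 c·x^n dx = c·4^(n+1)/(n+1):
  ∫_0^4 u(x)^2 dx = ∫_0^4 (x^6 - 2*x^4 + 6*x^3 + x^2 - 6*x + 9) dx. Term by term:
    ∫_0^4 x^6 dx = 16384/7;  ∫_0^4 -2*x^4 dx = -2048/5;  ∫_0^4 6*x^3 dx = 384;
    ∫_0^4 x^2 dx = 64/3;  ∫_0^4 -6*x dx = -48;  ∫_0^4 9 dx = 36.
  Sum: 16384/7 − 2048/5 + 384 + 64/3 − 48 + 36 = 244052/105.
  ∫_0^4 u'(x)^2 dx = ∫_0^4 (9*x^4 - 6*x^2 + 1) dx. Term by term:
    ∫_0^4 9*x^4 dx = 9216/5;  ∫_0^4 -6*x^2 dx = -128;  ∫_0^4 1 dx = 4.
  Sum: 9216/5 − 128 + 4 = 8596/5.
Adding: ||u||_{H^1}^2 = 244052/105 + 8596/5 = 424568/105.


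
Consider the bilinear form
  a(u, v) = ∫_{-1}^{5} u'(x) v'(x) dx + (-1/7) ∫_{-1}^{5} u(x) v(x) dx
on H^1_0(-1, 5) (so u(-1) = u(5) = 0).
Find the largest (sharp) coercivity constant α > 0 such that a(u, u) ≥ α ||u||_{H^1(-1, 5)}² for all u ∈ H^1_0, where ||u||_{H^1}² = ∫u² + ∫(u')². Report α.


α = (-36/7 + π^2)/(π^2 + 36)

Coercivity of a(·,·) on H^1_0(-1, 5) means a(u, u) ≥ α ||u||_{H^1}² for every u ∈ H^1_0.
The interval has length L = 6, and Poincaré/coercivity depend only on L. Here a(u, u) = ∫(u')² + (-1/7)·∫u².
Here c = -1/7 < 0 with |c| < (π/L)² = π^2/36, so coercivity still holds. The condition a(u,u) ≥ α||u||_{H^1}² reads (1−α)∫(u')² ≥ (α−c)∫u². Any admissible α is ≤ 1 (rapidly oscillating u have ∫u²/∫(u')² → 0), and α = 1 would force 0 ≥ (1−c)∫u², impossible since c < 1; so 1−α > 0. By the sharp Poincaré inequality on H^1_0 of an interval of length L, ∫(u')² ≥ (π/L)²∫u² with equality for the first sine mode sin(π(x−x₀)/L) (x₀ the left endpoint), so the inequality holds for all u iff (1−α)(π/L)² ≥ α − c, i.e. α ≤ ((π/L)² + c)/((π/L)² + 1) = (1 + c(L/π)²)/(1 + (L/π)²). (Direct route, valid since c ≤ 0: Poincaré gives c∫u² ≥ c(L/π)²∫(u')², so a(u,u) ≥ (1 + c(L/π)²)∫(u')², while ||u||_{H^1}² ≤ (1 + (L/π)²)∫(u')²; dividing yields the same α.) With (π/L)² = π^2/36 and c = -1/7, the largest admissible constant is α = ((π/L)² + c)/((π/L)² + 1).
Simplifying, α = (-36/7 + π^2)/(π^2 + 36).


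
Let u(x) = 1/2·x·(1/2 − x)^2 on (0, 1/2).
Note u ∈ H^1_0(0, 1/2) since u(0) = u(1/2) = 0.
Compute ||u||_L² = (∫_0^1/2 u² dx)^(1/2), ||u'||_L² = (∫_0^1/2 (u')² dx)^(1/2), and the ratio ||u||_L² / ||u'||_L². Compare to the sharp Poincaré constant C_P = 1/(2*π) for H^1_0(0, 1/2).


||u||_L² / ||u'||_L² = sqrt(14)/28 < C_P = 1/(2*π).

u(x) = 1/2·x·(1/2 − x)^2, so u'(x) = (2*x - 1)*(6*x - 1)/8.
u(x) = 1/2·x·(1/2 − x)^2 vanishes at x = 0 and x = 1/2, so u ∈ H^1_0(0, 1/2). Differentiate via the product rule and integrate the resulting polynomials term by term.
  ∫_0^1/2 u² dx = ∫_0^1/2 (x^6/4 - x^5/2 + 3*x^4/8 - x^3/8 + x^2/64) dx. Term by term:
    ∫_0^1/2 x^6/4 dx = 1/3584;  ∫_0^1/2 -x^5/2 dx = -1/768;  ∫_0^1/2 3*x^4/8 dx = 3/1280;
    ∫_0^1/2 -x^3/8 dx = -1/512;  ∫_0^1/2 x^2/64 dx = 1/1536.
  Sum: 1/3584 − 1/768 + 3/1280 − 1/512 + 1/1536 = 1/53760.
  ∫_0^1/2 (u')² dx = ∫_0^1/2 (9*x^4/4 - 3*x^3 + 11*x^2/8 - x/4 + 1/64) dx. Term by term:
    ∫_0^1/2 9*x^4/4 dx = 9/640;  ∫_0^1/2 -3*x^3 dx = -3/64;  ∫_0^1/2 11*x^2/8 dx = 11/192;
    ∫_0^1/2 -x/4 dx = -1/32;  ∫_0^1/2 1/64 dx = 1/128.
  Sum: 9/640 − 3/64 + 11/192 − 1/32 + 1/128 = 1/960.
∫_0^1/2 u² dx = 1/53760, so ||u||_L² = sqrt(210)/3360.
∫_0^1/2 (u')² dx = 1/960, so ||u'||_L² = sqrt(15)/120.
Ratio ||u||_L² / ||u'||_L² = sqrt(14)/28.
Sharp Poincaré constant on H^1_0(0, 1/2) is C_P = L/π = 1/(2*π), achieved by sin(2*π·x).
A polynomial bump cannot attain the sharp Poincaré constant (only the first sine eigenfunction does), so the ratio is strictly less than C_P, consistent with ||u||_L² ≤ C_P ||u'||_L².


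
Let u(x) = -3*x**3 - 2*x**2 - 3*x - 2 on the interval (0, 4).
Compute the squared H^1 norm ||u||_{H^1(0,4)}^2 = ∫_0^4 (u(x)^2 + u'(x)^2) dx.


||u||_{H^1}^2 = 2054204/35

The H^1 norm (squared) on an interval (0, L) is
  ||u||_{H^1}^2 = ∫_0^L u(x)^2 dx + ∫_0^L u'(x)^2 dx.
Compute u'(x) = -9*x**2 - 4*x - 3.
Then u(x)^2 = 9*x**6 + 12*x**5 + 22*x**4 + 24*x**3 + 17*x**2 + 12*x + 4 and u'(x)^2 = 81*x**4 + 72*x**3 + 70*x**2 + 24*x + 9.
Integrate each monomial from 0 to 4 using ∫_0^4 c·x^n dx = c·4^(n+1)/(n+1):
  ∫_0^4 u(x)^2 dx = ∫_0^4 (9*x^6 + 12*x^5 + 22*x^4 + 24*x^3 + 17*x^2 + 12*x + 4) dx. Term by term:
    ∫_0^4 9*x^6 dx = 147456/7;  ∫_0^4 12*x^5 dx = 8192;  ∫_0^4 22*x^4 dx = 22528/5;
    ∫_0^4 24*x^3 dx = 1536;  ∫_0^4 17*x^2 dx = 1088/3;  ∫_0^4 12*x dx = 96;
    ∫_0^4 4 dx = 16.
  Sum: 147456/7 + 8192 + 22528/5 + 1536 + 1088/3 + 96 + 16 = 3756208/105.
  ∫_0^4 u'(x)^2 dx = ∫_0^4 (81*x^4 + 72*x^3 + 70*x^2 + 24*x + 9) dx. Term by term:
    ∫_0^4 81*x^4 dx = 82944/5;  ∫_0^4 72*x^3 dx = 4608;  ∫_0^4 70*x^2 dx = 4480/3;
    ∫_0^4 24*x dx = 192;  ∫_0^4 9 dx = 36.
  Sum: 82944/5 + 4608 + 4480/3 + 192 + 36 = 343772/15.
Adding: ||u||_{H^1}^2 = 3756208/105 + 343772/15 = 2054204/35.


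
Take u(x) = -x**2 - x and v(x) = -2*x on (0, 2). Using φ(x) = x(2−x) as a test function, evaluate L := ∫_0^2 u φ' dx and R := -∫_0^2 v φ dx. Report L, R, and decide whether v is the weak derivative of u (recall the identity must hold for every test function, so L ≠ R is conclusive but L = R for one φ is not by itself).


LHS = 4, RHS = 8/3. No, v is not the weak derivative of u.

u(x) = -x**2 - x, classical derivative u'(x) = -2*x - 1.
φ(x) = x(2−x), so φ'(x) = 2 - 2*x.
Note φ(0) = φ(2) = 0, so the boundary term u·φ vanishes.
LHS = ∫_0^2 u(x) φ'(x) dx = ∫_0^2 (2*x^3 - 2*x) dx. Term by term:
  ∫_0^2 2*x^3 dx = 8;  ∫_0^2 -2*x dx = -4.
Sum: 8 − 4 = 4.
So LHS = 4.
∫_0^2 v(x) φ(x) dx = ∫_0^2 (2*x^3 - 4*x^2) dx. Term by term:
  ∫_0^2 2*x^3 dx = 8;  ∫_0^2 -4*x^2 dx = -32/3.
Sum: 8 − 32/3 = -8/3.
So RHS = -∫_0^2 v(x) φ(x) dx = 8/3.
LHS − RHS = 4/3 ≠ 0, so the identity fails.
(For a valid weak derivative the identity must hold for EVERY test function, in particular this one. The failure shows v is NOT the weak derivative of u.)
Correct weak derivative would be u'(x) = -2*x - 1.
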